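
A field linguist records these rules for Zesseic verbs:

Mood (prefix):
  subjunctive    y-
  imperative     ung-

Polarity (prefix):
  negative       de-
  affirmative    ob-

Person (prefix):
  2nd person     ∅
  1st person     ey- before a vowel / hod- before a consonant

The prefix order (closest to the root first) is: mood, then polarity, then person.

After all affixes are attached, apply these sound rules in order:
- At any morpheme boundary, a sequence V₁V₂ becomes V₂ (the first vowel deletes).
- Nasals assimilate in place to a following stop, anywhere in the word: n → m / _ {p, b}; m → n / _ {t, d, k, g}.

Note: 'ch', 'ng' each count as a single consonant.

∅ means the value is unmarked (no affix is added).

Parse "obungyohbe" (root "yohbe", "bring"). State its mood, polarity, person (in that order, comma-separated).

Segment: ob-ung-yohbe.
mood: ung- → imperative.
polarity: ob- → affirmative.
person: ∅ → 2nd person.

imperative, affirmative, 2nd person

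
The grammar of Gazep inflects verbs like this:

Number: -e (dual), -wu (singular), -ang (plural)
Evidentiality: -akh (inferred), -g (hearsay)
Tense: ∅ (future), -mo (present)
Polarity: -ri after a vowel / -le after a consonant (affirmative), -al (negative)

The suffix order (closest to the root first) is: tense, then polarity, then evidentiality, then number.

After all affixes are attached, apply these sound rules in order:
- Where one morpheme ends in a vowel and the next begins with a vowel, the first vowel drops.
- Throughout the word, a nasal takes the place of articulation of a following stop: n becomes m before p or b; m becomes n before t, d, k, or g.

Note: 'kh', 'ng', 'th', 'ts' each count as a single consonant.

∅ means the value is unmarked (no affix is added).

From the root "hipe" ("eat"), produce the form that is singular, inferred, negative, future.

hipalakhwu

tense = future: zero marking, form stays hipe.
Attach polarity negative -al → hipeal.
Attach evidentiality inferred -akh → hipealakh.
Attach number singular -wu → hipealakhwu.
Apply vowel deletion: hipealakhwu → hipalakhwu.
Nasal assimilation: no change.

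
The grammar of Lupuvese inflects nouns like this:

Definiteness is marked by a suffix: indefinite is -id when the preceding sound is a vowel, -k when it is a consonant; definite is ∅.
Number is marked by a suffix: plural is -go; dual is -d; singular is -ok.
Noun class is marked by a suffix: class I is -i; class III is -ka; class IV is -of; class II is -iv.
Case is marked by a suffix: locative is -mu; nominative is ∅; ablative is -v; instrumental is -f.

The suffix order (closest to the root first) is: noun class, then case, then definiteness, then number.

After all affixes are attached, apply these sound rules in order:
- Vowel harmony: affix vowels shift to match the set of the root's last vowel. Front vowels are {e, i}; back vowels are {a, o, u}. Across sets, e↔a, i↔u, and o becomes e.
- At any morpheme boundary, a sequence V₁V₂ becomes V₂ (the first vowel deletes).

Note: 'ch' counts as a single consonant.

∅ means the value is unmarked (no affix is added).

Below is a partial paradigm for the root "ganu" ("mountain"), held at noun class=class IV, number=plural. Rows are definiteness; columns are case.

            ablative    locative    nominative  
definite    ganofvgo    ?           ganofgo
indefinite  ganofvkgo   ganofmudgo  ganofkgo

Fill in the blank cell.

Attach noun class class IV -of → ganuof.
Attach case locative -mu → ganuofmu.
definiteness = definite: zero marking, form stays ganuofmu.
Attach number plural -go → ganuofmugo.
Vowel harmony: no change.
Apply vowel deletion: ganuofmugo → ganofmugo.

ganofmugo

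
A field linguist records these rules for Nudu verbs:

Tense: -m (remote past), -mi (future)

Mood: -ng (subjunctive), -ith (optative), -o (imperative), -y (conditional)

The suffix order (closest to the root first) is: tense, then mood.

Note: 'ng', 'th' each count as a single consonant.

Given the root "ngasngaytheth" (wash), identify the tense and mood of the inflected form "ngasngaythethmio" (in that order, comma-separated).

future, imperative

Segment: ngasngaytheth-mi-o.
tense: -mi → future.
mood: -o → imperative.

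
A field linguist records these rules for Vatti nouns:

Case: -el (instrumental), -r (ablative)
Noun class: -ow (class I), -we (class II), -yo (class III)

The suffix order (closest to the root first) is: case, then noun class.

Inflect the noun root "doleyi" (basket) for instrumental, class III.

Attach case instrumental -el → doleyiel.
Attach noun class class III -yo → doleyielyo.

doleyielyo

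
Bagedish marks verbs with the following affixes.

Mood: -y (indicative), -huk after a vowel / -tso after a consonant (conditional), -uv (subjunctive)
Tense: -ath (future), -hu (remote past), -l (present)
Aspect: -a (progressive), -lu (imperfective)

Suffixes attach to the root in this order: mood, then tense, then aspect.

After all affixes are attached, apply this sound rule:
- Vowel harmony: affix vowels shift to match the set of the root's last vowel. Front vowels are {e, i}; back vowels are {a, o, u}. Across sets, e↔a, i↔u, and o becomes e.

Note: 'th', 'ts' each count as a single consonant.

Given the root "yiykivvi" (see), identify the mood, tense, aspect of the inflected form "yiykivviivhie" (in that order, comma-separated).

Segment: yiykivvi-uv-hu-a.
mood: -uv → subjunctive.
tense: -hu → remote past.
aspect: -a → progressive.

subjunctive, remote past, progressive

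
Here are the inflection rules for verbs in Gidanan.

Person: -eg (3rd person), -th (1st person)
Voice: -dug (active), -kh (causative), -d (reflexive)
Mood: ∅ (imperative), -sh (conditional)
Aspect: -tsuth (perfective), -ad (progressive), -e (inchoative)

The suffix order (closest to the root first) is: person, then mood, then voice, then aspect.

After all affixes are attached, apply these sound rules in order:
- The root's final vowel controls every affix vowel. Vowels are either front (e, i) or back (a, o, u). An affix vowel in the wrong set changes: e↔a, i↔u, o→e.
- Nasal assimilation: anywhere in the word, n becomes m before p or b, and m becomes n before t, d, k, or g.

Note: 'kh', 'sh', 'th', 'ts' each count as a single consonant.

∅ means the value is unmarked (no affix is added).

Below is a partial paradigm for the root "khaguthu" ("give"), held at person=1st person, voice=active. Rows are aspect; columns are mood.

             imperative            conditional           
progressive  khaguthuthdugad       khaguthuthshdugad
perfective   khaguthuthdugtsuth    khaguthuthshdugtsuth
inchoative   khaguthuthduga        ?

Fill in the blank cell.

Attach person 1st person -th → khaguthuth.
Attach mood conditional -sh → khaguthuthsh.
Attach voice active -dug → khaguthuthshdug.
Attach aspect inchoative -e → khaguthuthshduge.
Apply vowel harmony: khaguthuthshduge → khaguthuthshduga.
Nasal assimilation: no change.

khaguthuthshduga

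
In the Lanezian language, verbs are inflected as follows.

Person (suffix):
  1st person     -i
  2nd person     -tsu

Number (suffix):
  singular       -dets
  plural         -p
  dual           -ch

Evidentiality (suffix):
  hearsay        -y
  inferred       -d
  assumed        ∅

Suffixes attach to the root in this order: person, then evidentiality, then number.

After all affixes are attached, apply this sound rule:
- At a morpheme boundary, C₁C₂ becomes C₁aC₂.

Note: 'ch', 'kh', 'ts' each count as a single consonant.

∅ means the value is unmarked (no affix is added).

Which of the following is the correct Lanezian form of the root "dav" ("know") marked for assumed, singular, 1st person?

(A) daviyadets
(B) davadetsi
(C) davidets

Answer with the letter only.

C

Attach person 1st person -i → davi.
evidentiality = assumed: zero marking, form stays davi.
Attach number singular -dets → davidets.
Epenthesis: no change.
So the correct form is davidets, option (C).
(B) davadetsi is wrong: it has the affixes in the wrong order.
(A) daviyadets is wrong: it uses hearsay instead of assumed for evidentiality.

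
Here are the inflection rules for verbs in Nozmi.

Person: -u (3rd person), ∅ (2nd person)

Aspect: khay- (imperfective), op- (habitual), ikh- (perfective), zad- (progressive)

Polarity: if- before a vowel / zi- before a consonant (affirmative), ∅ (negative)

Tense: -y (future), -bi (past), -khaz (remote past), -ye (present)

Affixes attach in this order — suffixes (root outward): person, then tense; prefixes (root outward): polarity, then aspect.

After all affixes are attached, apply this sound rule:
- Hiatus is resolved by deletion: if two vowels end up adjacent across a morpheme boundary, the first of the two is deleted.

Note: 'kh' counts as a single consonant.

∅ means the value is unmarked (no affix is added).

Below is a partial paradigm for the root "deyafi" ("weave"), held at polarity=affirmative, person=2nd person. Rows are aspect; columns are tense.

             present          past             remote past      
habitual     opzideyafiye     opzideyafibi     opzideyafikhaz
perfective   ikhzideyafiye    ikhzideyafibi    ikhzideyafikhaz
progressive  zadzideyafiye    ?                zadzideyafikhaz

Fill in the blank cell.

zadzideyafibi

Attach polarity affirmative zi- (before consonant 'd') → zideyafi.
person = 2nd person: zero marking, form stays zideyafi.
Attach tense past -bi → zideyafibi.
Attach aspect progressive zad- → zadzideyafibi.
Vowel deletion: no change.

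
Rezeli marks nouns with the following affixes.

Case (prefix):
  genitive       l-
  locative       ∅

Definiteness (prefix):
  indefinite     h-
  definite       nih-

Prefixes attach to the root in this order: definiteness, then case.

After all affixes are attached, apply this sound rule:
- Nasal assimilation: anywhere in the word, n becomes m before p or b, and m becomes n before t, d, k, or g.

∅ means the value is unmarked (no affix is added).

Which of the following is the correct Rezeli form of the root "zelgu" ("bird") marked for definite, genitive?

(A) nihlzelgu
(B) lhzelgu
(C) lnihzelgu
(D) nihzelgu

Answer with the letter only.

C

Attach definiteness definite nih- → nihzelgu.
Attach case genitive l- → lnihzelgu.
Nasal assimilation: no change.
So the correct form is lnihzelgu, option (C).
(B) lhzelgu is wrong: it uses indefinite instead of definite for definiteness.
(A) nihlzelgu is wrong: it has the affixes in the wrong order.
(D) nihzelgu is wrong: it uses locative instead of genitive for case.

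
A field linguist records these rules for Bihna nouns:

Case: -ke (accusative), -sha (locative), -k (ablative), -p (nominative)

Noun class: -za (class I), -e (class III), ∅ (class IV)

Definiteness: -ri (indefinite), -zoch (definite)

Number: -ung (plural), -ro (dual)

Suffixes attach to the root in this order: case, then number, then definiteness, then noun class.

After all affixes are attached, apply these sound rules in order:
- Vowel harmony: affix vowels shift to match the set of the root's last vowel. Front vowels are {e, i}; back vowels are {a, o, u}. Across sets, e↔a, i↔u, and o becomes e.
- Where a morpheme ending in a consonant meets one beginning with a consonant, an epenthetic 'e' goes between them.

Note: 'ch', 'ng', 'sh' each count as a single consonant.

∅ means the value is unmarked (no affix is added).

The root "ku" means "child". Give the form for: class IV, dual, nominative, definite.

Attach case nominative -p → kup.
Attach number dual -ro → kupro.
Attach definiteness definite -zoch → kuprozoch.
noun class = class IV: zero marking, form stays kuprozoch.
Vowel harmony: no change.
Apply epenthesis: kuprozoch → kuperozoch.

kuperozoch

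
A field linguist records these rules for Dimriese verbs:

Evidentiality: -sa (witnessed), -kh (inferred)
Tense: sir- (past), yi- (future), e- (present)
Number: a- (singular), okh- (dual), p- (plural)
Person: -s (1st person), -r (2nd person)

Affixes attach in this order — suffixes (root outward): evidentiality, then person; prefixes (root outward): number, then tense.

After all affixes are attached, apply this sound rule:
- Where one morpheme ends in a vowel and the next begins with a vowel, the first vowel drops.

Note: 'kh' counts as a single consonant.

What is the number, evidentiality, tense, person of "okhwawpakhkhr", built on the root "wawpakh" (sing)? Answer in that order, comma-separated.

dual, inferred, present, 2nd person

Segment: e-okh-wawpakh-kh-r.
number: okh- → dual.
evidentiality: -kh → inferred.
tense: e- → present.
person: -r → 2nd person.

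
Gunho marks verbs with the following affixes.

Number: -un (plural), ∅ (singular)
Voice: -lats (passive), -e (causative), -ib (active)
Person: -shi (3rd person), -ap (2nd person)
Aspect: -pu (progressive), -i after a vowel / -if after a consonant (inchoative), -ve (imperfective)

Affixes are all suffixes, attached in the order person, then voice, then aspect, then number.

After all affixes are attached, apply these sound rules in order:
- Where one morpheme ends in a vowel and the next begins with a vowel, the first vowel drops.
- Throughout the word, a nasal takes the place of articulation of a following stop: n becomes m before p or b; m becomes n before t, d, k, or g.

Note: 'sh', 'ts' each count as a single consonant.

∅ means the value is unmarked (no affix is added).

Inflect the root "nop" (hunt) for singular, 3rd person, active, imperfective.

Attach person 3rd person -shi → nopshi.
Attach voice active -ib → nopshiib.
Attach aspect imperfective -ve → nopshiibve.
number = singular: zero marking, form stays nopshiibve.
Apply vowel deletion: nopshiibve → nopshibve.
Nasal assimilation: no change.

nopshibve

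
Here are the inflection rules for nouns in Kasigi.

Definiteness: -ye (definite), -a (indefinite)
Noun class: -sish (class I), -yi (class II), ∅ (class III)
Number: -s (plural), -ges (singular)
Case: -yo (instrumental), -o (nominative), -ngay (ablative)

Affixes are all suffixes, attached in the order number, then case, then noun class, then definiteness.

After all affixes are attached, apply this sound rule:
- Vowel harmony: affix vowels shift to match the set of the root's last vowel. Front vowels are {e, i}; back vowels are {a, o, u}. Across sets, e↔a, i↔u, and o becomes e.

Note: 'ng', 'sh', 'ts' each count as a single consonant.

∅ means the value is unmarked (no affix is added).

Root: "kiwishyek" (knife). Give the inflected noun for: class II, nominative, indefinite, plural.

Attach number plural -s → kiwishyeks.
Attach case nominative -o → kiwishyekso.
Attach noun class class II -yi → kiwishyeksoyi.
Attach definiteness indefinite -a → kiwishyeksoyia.
Apply vowel harmony: kiwishyeksoyia → kiwishyekseyie.

kiwishyekseyie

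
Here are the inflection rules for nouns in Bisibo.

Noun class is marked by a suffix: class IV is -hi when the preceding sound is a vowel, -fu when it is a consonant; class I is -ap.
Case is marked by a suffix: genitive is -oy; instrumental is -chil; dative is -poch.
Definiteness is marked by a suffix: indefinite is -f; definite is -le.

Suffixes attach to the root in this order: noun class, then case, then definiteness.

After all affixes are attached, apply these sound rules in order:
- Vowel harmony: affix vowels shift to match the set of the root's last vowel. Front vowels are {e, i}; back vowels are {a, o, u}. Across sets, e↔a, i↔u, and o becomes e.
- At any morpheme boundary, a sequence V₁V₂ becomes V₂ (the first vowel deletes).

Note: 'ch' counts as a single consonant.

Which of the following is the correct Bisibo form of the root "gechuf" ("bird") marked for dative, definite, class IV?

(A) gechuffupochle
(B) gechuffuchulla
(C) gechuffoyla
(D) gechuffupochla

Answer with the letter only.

Attach noun class class IV -fu (after consonant 'f') → gechuffu.
Attach case dative -poch → gechuffupoch.
Attach definiteness definite -le → gechuffupochle.
Apply vowel harmony: gechuffupochle → gechuffupochla.
Vowel deletion: no change.
So the correct form is gechuffupochla, option (D).
(B) gechuffuchulla is wrong: it uses instrumental instead of dative for case.
(A) gechuffupochle is wrong: it fails to apply the sound rule(s).
(C) gechuffoyla is wrong: it uses genitive instead of dative for case.

D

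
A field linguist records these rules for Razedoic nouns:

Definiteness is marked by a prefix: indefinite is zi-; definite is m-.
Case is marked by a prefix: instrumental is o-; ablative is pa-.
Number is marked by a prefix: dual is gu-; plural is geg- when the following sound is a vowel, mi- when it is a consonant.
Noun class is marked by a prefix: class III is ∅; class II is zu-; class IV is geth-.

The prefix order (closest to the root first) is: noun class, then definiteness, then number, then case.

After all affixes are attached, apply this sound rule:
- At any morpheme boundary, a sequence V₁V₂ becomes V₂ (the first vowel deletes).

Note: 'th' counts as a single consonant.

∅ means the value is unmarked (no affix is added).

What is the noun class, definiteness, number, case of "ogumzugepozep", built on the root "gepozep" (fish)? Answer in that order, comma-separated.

class II, definite, dual, instrumental

Segment: o-gu-m-zu-gepozep.
noun class: zu- → class II.
definiteness: m- → definite.
number: gu- → dual.
case: o- → instrumental.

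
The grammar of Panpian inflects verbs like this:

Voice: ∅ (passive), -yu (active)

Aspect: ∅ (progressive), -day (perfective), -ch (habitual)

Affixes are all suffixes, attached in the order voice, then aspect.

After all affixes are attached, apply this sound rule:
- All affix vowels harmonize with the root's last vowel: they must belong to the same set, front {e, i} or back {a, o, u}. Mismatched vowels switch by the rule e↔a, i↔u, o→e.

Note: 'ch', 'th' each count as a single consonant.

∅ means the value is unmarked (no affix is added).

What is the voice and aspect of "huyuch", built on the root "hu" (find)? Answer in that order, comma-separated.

Segment: hu-yu-ch.
voice: -yu → active.
aspect: -ch → habitual.

active, habitual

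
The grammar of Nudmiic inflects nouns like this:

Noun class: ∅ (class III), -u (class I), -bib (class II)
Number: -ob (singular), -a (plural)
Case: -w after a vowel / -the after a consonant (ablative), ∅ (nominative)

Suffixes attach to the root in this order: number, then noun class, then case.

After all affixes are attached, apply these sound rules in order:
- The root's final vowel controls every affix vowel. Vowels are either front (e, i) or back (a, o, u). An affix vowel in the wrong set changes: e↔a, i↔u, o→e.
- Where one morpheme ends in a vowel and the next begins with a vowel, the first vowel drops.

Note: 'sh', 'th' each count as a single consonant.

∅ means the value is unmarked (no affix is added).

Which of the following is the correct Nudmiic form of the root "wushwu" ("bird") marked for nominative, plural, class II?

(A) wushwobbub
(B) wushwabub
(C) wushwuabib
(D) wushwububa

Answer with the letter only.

Attach number plural -a → wushwua.
Attach noun class class II -bib → wushwuabib.
case = nominative: zero marking, form stays wushwuabib.
Apply vowel harmony: wushwuabib → wushwuabub.
Apply vowel deletion: wushwuabub → wushwabub.
So the correct form is wushwabub, option (B).
(D) wushwububa is wrong: it has the affixes in the wrong order.
(A) wushwobbub is wrong: it uses singular instead of plural for number.
(C) wushwuabib is wrong: it fails to apply the sound rule(s).

B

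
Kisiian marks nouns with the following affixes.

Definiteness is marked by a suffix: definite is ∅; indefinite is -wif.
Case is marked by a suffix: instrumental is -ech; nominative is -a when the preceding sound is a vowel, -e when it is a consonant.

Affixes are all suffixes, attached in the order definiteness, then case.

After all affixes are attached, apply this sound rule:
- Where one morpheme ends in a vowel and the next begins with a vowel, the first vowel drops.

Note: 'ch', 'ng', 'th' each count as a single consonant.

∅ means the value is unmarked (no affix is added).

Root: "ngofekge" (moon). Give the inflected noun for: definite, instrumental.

definiteness = definite: zero marking, form stays ngofekge.
Attach case instrumental -ech → ngofekgeech.
Apply vowel deletion: ngofekgeech → ngofekgech.

ngofekgech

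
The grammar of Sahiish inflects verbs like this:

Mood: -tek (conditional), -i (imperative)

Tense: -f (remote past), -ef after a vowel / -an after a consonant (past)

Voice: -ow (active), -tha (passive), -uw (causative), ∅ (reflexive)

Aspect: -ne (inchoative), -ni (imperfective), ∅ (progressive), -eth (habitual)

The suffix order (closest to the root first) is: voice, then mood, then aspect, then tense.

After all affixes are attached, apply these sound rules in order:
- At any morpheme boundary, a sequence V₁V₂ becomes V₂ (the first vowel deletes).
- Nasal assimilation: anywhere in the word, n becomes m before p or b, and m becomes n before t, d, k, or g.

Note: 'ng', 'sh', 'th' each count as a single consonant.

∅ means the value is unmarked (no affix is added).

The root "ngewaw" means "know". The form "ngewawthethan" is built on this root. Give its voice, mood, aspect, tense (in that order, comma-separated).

Segment: ngewaw-tha-i-eth-an.
voice: -tha → passive.
mood: -i → imperative.
aspect: -eth → habitual.
tense: -ef/an → past.

passive, imperative, habitual, past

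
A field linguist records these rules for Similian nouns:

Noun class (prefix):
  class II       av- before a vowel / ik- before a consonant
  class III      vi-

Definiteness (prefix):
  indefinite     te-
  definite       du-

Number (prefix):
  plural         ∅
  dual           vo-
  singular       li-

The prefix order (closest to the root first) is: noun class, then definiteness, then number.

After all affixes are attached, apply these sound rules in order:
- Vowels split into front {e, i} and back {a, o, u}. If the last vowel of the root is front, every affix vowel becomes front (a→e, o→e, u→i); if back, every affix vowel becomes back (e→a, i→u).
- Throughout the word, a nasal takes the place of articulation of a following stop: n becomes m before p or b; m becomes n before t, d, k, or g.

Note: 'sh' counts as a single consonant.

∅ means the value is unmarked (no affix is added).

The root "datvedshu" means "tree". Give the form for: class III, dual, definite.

Attach noun class class III vi- → vidatvedshu.
Attach definiteness definite du- → duvidatvedshu.
Attach number dual vo- → voduvidatvedshu.
Apply vowel harmony: voduvidatvedshu → voduvudatvedshu.
Nasal assimilation: no change.

voduvudatvedshu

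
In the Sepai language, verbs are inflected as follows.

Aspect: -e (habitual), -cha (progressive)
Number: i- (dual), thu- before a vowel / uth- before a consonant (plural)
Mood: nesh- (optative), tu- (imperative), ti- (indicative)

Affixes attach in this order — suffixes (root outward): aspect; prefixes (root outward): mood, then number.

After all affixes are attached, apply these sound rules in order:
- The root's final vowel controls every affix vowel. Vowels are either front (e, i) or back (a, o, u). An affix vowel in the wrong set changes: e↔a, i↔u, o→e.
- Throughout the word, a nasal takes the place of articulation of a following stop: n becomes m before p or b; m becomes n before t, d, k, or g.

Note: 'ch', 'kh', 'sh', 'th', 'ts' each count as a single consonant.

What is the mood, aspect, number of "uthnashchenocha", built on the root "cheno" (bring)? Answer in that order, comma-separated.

Segment: uth-nesh-cheno-cha.
mood: nesh- → optative.
aspect: -cha → progressive.
number: thu/uth- → plural.

optative, progressive, plural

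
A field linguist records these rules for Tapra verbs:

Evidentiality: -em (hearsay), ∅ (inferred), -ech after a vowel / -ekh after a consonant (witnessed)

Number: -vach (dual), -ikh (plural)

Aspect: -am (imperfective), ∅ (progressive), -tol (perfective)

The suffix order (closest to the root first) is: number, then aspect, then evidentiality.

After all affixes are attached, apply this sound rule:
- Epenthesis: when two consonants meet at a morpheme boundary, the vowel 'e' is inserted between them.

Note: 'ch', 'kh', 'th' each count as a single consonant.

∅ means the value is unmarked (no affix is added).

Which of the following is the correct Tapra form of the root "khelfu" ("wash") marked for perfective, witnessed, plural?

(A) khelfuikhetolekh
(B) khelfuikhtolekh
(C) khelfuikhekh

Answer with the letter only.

Attach number plural -ikh → khelfuikh.
Attach aspect perfective -tol → khelfuikhtol.
Attach evidentiality witnessed -ekh (after consonant 'l') → khelfuikhtolekh.
Apply epenthesis: khelfuikhtolekh → khelfuikhetolekh.
So the correct form is khelfuikhetolekh, option (A).
(B) khelfuikhtolekh is wrong: it fails to apply the sound rule(s).
(C) khelfuikhekh is wrong: it uses progressive instead of perfective for aspect.

A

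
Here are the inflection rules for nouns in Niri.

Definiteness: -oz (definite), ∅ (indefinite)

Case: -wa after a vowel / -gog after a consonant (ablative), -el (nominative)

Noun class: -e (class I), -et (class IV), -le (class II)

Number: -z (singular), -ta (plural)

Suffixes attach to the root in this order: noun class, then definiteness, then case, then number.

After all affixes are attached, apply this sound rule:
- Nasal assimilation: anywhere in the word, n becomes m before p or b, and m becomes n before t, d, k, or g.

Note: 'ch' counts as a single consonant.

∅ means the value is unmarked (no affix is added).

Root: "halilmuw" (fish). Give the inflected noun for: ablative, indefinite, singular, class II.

halilmuwlewaz

Attach noun class class II -le → halilmuwle.
definiteness = indefinite: zero marking, form stays halilmuwle.
Attach case ablative -wa (after vowel 'e') → halilmuwlewa.
Attach number singular -z → halilmuwlewaz.
Nasal assimilation: no change.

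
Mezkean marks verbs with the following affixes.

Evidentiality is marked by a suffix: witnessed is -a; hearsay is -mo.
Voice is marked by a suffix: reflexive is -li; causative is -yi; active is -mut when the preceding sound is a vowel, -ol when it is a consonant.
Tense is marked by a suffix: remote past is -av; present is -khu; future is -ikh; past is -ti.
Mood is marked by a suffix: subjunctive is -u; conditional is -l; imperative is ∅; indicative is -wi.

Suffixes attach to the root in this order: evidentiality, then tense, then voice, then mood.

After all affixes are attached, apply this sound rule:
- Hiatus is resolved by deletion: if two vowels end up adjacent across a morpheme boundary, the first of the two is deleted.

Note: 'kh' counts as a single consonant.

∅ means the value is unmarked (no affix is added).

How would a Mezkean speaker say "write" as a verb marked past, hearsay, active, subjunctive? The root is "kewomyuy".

kewomyuymotimutu

Attach evidentiality hearsay -mo → kewomyuymo.
Attach tense past -ti → kewomyuymoti.
Attach voice active -mut (after vowel 'i') → kewomyuymotimut.
Attach mood subjunctive -u → kewomyuymotimutu.
Vowel deletion: no change.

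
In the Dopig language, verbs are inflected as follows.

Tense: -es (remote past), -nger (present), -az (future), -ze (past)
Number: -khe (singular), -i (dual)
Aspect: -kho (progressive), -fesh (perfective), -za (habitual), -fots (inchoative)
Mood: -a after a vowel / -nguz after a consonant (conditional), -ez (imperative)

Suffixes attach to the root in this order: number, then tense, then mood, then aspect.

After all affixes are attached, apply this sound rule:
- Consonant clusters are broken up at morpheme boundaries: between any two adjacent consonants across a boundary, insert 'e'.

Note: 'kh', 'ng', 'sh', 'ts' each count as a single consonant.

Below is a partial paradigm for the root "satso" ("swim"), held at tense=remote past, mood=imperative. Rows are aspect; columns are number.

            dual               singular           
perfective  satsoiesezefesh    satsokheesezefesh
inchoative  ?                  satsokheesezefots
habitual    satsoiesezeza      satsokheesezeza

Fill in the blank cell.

Attach number dual -i → satsoi.
Attach tense remote past -es → satsoies.
Attach mood imperative -ez → satsoiesez.
Attach aspect inchoative -fots → satsoiesezfots.
Apply epenthesis: satsoiesezfots → satsoiesezefots.

satsoiesezefots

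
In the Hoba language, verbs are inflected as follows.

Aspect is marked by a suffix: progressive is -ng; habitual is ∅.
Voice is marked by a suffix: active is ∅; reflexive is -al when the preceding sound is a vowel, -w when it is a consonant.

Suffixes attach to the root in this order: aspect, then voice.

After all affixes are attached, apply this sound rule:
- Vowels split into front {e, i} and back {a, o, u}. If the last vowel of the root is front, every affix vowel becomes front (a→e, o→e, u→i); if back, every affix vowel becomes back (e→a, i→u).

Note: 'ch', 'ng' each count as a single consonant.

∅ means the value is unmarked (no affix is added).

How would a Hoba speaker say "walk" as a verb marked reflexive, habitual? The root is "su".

sual

aspect = habitual: zero marking, form stays su.
Attach voice reflexive -al (after vowel 'u') → sual.
Vowel harmony: no change.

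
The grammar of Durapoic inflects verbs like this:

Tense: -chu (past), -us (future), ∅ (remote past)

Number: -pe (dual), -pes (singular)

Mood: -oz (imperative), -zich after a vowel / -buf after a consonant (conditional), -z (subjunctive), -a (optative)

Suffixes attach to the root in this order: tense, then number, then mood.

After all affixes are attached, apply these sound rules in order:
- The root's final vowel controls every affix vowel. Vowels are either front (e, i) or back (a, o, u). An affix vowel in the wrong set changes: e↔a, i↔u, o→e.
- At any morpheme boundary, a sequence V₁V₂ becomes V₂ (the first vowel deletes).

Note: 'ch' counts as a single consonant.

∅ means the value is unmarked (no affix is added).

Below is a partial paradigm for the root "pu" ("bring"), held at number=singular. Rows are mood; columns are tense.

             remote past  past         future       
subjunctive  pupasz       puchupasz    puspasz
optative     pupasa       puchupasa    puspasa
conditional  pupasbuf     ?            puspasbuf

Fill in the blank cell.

puchupasbuf

Attach tense past -chu → puchu.
Attach number singular -pes → puchupes.
Attach mood conditional -buf (after consonant 's') → puchupesbuf.
Apply vowel harmony: puchupesbuf → puchupasbuf.
Vowel deletion: no change.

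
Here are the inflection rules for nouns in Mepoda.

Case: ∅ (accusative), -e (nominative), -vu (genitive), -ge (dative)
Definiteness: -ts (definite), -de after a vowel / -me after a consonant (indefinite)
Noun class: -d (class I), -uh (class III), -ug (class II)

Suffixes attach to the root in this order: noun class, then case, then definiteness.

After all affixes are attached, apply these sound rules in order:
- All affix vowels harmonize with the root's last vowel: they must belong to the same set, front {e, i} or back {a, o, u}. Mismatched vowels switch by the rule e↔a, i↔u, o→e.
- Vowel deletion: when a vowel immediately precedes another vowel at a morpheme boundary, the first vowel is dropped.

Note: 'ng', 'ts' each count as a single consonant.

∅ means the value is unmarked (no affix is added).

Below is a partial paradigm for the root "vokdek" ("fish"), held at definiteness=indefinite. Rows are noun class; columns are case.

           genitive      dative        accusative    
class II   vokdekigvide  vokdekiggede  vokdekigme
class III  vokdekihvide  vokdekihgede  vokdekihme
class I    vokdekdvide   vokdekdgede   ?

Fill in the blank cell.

Attach noun class class I -d → vokdekd.
case = accusative: zero marking, form stays vokdekd.
Attach definiteness indefinite -me (after consonant 'd') → vokdekdme.
Vowel harmony: no change.
Vowel deletion: no change.

vokdekdme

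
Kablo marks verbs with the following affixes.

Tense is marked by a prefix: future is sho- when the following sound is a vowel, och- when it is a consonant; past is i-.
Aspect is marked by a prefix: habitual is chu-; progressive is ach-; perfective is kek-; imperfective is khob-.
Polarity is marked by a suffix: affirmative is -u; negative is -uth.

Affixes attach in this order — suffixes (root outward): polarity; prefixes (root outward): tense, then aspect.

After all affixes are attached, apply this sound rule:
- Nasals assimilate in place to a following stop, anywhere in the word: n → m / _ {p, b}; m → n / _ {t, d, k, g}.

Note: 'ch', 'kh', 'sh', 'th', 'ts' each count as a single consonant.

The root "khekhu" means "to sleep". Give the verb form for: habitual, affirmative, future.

Attach tense future och- (before consonant 'kh') → ochkhekhu.
Attach polarity affirmative -u → ochkhekhuu.
Attach aspect habitual chu- → chuochkhekhuu.
Nasal assimilation: no change.

chuochkhekhuu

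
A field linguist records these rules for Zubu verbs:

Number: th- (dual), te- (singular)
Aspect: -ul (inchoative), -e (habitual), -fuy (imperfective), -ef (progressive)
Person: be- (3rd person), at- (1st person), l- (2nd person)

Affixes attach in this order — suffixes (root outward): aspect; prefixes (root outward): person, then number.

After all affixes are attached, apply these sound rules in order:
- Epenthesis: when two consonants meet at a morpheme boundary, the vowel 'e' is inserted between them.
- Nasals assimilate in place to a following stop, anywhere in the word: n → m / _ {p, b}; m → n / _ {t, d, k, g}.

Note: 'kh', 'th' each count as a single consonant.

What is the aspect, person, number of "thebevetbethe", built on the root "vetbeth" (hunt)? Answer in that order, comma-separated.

habitual, 3rd person, dual

Segment: th-be-vetbeth-e.
aspect: -e → habitual.
person: be- → 3rd person.
number: th- → dual.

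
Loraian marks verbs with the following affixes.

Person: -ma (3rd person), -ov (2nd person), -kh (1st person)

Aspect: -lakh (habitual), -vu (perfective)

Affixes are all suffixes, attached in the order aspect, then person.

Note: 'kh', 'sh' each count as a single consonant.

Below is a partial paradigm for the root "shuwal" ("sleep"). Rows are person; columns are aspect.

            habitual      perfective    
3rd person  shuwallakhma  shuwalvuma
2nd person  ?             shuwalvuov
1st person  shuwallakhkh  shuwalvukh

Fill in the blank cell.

Attach aspect habitual -lakh → shuwallakh.
Attach person 2nd person -ov → shuwallakhov.

shuwallakhov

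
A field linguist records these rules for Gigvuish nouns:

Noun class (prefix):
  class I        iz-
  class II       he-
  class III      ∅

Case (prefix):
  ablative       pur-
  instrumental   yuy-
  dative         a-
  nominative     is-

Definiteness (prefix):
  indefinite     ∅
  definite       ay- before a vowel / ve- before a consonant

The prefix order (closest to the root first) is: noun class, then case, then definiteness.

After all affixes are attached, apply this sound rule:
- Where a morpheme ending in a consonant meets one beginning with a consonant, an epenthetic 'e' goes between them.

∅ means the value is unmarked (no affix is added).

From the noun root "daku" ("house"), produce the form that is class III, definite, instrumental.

noun class = class III: zero marking, form stays daku.
Attach case instrumental yuy- → yuydaku.
Attach definiteness definite ve- (before consonant 'y') → veyuydaku.
Apply epenthesis: veyuydaku → veyuyedaku.

veyuyedaku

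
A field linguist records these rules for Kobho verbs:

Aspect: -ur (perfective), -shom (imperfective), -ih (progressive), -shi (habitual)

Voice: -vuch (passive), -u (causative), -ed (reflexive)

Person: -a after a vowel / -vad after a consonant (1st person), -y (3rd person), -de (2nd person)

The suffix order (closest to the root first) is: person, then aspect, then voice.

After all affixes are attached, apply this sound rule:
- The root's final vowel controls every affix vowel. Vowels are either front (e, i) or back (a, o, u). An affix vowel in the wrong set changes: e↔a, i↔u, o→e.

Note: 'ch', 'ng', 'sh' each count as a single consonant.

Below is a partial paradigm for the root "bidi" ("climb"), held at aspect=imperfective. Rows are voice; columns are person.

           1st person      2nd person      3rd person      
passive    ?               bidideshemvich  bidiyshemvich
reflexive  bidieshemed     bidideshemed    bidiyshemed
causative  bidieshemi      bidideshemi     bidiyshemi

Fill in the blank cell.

bidieshemvich

Attach person 1st person -a (after vowel 'i') → bidia.
Attach aspect imperfective -shom → bidiashom.
Attach voice passive -vuch → bidiashomvuch.
Apply vowel harmony: bidiashomvuch → bidieshemvich.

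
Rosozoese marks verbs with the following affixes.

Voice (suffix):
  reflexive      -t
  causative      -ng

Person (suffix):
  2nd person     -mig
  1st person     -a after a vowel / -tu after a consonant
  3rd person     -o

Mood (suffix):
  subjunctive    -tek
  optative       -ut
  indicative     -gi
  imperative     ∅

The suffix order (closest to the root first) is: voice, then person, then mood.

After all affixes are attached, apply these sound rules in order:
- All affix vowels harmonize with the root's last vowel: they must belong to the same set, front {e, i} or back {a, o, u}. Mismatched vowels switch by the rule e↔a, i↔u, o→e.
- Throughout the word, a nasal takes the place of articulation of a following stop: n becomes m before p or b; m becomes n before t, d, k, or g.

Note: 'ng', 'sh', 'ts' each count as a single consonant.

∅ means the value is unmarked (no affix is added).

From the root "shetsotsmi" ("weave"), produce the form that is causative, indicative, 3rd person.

shetsotsmingegi

Attach voice causative -ng → shetsotsming.
Attach person 3rd person -o → shetsotsmingo.
Attach mood indicative -gi → shetsotsmingogi.
Apply vowel harmony: shetsotsmingogi → shetsotsmingegi.
Nasal assimilation: no change.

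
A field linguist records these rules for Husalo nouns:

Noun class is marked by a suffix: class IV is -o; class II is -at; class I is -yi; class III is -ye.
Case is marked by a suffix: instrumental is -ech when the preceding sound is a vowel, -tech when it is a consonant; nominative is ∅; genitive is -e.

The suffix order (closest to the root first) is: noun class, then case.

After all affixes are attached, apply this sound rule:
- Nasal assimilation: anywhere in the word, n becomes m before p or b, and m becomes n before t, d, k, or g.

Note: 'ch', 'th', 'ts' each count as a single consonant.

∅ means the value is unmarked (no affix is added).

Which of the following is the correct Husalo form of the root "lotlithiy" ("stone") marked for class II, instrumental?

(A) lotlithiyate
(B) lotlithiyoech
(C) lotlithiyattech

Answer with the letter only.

C

Attach noun class class II -at → lotlithiyat.
Attach case instrumental -tech (after consonant 't') → lotlithiyattech.
Nasal assimilation: no change.
So the correct form is lotlithiyattech, option (C).
(B) lotlithiyoech is wrong: it uses class IV instead of class II for noun class.
(A) lotlithiyate is wrong: it uses genitive instead of instrumental for case.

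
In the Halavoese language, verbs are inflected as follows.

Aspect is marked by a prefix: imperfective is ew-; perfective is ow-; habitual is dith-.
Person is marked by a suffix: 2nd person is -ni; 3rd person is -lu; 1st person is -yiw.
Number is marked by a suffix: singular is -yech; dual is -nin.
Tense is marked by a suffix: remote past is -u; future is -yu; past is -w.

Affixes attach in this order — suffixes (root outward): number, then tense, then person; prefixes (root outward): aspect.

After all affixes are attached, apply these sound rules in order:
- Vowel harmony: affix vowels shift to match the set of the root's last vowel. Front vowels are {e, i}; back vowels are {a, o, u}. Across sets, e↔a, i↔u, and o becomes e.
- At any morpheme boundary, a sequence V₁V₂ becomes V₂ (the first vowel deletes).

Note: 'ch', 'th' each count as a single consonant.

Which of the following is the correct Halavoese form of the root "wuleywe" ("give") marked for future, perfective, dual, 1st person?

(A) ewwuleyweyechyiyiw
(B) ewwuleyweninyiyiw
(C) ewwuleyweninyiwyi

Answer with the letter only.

B

Attach number dual -nin → wuleywenin.
Attach aspect perfective ow- → owwuleywenin.
Attach tense future -yu → owwuleyweninyu.
Attach person 1st person -yiw → owwuleyweninyuyiw.
Apply vowel harmony: owwuleyweninyuyiw → ewwuleyweninyiyiw.
Vowel deletion: no change.
So the correct form is ewwuleyweninyiyiw, option (B).
(A) ewwuleyweyechyiyiw is wrong: it uses singular instead of dual for number.
(C) ewwuleyweninyiwyi is wrong: it has the affixes in the wrong order.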